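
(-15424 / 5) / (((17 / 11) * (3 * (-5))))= 169664 / 1275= 133.07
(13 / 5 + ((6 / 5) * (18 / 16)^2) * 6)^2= 877969 / 6400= 137.18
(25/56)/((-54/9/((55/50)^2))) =-121/1344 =-0.09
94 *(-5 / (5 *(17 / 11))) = -1034 / 17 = -60.82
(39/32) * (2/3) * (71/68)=923/1088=0.85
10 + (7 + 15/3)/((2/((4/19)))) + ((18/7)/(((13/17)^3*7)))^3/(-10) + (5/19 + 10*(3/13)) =1633075560209922177/118522830939737315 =13.78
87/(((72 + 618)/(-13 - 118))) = -3799/230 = -16.52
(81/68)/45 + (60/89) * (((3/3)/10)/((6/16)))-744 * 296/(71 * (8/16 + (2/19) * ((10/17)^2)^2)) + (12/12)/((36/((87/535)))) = -6050.76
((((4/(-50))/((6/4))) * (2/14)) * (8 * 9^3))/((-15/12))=31104/875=35.55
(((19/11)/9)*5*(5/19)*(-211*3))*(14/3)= -745.96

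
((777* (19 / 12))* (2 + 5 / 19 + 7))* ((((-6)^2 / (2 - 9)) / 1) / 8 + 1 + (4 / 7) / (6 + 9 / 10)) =5013.77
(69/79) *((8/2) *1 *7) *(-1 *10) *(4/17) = -57.54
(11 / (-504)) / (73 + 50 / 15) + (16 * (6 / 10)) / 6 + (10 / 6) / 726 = 111863023 / 69826680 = 1.60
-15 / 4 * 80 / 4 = -75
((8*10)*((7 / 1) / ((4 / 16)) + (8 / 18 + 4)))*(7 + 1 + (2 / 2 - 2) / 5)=60736 / 3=20245.33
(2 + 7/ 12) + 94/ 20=437/ 60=7.28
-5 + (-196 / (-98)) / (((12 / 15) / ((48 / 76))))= -65 / 19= -3.42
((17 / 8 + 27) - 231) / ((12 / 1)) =-1615 / 96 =-16.82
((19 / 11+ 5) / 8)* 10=185 / 22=8.41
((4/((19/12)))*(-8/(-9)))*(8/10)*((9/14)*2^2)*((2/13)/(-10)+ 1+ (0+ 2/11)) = 5.39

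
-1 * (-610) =610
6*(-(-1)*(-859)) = -5154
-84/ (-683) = 0.12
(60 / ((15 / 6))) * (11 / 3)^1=88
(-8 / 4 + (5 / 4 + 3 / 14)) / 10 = -0.05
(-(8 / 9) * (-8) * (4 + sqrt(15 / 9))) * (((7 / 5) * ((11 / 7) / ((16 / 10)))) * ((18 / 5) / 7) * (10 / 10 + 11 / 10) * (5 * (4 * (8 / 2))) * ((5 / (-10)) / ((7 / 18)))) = -5746.93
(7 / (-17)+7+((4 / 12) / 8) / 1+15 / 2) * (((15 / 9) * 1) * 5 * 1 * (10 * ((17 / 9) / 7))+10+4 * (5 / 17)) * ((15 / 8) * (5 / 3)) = 243571250 / 163863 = 1486.43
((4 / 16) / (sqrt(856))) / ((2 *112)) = sqrt(214) / 383488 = 0.00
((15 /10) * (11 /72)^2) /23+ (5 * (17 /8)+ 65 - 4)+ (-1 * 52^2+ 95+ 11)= -200816375 /79488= -2526.37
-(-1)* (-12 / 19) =-0.63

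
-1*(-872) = 872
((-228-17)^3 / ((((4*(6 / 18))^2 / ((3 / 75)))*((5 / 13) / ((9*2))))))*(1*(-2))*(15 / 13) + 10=142943575 / 4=35735893.75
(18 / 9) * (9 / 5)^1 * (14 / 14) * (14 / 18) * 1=14 / 5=2.80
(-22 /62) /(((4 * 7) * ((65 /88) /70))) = -484 /403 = -1.20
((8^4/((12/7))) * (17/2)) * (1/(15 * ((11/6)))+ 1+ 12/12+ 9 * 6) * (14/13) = 2628921344/2145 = 1225604.36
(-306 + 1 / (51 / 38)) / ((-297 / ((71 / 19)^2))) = 78478288 / 5468067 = 14.35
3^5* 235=57105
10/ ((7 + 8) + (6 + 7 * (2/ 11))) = 22/ 49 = 0.45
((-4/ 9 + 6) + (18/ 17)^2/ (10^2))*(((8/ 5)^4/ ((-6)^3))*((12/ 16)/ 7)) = -46333312/ 2560359375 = -0.02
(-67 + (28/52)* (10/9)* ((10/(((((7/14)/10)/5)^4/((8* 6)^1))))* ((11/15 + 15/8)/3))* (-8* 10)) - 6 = -701120000025623/351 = -1997492877565.88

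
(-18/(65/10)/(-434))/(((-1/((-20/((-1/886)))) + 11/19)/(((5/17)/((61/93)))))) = 30301200/6130740889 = 0.00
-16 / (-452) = 4 / 113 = 0.04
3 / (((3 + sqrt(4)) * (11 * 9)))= 1 / 165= 0.01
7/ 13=0.54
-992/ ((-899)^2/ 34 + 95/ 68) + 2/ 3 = 3030626/ 4849491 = 0.62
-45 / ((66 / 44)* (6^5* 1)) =-5 / 1296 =-0.00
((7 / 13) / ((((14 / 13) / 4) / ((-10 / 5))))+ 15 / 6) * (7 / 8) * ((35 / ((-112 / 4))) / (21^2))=5 / 1344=0.00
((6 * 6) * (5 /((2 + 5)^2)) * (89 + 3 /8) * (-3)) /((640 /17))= -328185 /12544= -26.16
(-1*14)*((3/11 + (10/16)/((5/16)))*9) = -3150/11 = -286.36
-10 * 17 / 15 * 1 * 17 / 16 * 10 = -1445 / 12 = -120.42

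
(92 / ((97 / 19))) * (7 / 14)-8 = 98 / 97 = 1.01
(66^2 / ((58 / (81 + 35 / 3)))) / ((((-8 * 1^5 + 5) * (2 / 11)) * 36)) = -185009 / 522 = -354.42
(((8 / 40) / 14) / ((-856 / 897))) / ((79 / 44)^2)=-108537 / 23372545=-0.00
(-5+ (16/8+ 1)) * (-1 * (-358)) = -716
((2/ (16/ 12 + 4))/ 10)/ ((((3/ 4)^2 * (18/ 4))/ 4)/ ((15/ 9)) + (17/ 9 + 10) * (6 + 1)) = 0.00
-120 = -120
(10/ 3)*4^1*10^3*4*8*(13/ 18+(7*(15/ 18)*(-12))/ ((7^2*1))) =-56960000/ 189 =-301375.66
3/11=0.27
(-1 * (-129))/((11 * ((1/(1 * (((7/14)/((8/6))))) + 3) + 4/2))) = 387/253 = 1.53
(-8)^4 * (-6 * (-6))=147456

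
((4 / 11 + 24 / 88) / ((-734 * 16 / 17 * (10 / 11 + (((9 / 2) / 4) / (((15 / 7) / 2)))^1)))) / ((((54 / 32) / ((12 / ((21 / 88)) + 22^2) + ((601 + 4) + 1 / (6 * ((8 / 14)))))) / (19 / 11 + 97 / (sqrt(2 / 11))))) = -1578497005 * sqrt(22) / 102498696 - 309190135 / 563742828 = -72.78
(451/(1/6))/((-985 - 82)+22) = -246/95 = -2.59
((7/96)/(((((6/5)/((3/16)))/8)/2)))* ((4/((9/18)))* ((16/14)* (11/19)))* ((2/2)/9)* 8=0.86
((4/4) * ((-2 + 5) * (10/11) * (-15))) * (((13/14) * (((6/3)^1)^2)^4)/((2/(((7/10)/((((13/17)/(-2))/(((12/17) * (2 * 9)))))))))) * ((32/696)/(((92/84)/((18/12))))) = 52254720/7337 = 7122.08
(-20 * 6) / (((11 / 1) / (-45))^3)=10935000 / 1331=8215.63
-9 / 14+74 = 1027 / 14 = 73.36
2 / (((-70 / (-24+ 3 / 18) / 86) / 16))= 98384 / 105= 936.99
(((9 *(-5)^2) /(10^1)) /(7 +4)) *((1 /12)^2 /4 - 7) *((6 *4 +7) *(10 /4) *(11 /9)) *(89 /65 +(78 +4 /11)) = -11873169415 /109824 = -108110.88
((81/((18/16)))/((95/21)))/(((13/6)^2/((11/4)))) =9.32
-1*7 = -7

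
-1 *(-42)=42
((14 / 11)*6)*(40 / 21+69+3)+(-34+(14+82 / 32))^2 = 2445499 / 2816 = 868.43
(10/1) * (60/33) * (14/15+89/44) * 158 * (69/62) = 35449670/3751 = 9450.73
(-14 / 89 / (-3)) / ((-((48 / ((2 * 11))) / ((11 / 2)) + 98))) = -847 / 1589451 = -0.00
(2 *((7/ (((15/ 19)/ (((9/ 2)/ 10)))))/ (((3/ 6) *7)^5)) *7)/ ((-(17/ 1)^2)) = -912/ 2478175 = -0.00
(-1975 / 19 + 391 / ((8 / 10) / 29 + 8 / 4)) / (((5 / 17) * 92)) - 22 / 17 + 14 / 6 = 4.32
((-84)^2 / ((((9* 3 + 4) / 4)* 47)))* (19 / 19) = 28224 / 1457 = 19.37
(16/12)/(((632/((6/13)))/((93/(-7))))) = -93/7189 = -0.01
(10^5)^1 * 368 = 36800000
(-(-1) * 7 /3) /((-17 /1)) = -7 /51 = -0.14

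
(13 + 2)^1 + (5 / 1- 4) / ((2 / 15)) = 45 / 2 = 22.50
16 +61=77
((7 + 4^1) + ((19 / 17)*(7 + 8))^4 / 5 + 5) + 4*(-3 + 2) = 1320502377 / 83521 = 15810.42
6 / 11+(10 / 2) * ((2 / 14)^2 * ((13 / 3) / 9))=8653 / 14553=0.59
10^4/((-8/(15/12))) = -1562.50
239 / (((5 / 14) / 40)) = 26768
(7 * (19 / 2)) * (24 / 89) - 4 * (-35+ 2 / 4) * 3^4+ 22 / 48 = 23915491 / 2136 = 11196.39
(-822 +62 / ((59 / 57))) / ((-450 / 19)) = 47462 / 1475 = 32.18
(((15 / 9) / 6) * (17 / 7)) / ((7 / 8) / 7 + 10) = 340 / 5103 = 0.07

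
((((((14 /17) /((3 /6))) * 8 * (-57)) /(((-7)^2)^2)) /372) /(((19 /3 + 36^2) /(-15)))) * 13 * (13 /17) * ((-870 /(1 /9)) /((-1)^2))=-9051166800 /12005964859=-0.75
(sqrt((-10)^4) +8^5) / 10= 16434 / 5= 3286.80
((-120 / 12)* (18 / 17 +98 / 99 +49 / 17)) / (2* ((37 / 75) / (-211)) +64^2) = -218886125 / 18181764843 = -0.01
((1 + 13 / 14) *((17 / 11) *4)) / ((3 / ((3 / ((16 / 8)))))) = 459 / 77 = 5.96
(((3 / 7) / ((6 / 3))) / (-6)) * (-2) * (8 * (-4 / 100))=-4 / 175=-0.02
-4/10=-2/5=-0.40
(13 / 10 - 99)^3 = -932574.83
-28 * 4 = -112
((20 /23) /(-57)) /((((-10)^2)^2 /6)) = -1 /109250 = -0.00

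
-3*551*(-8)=13224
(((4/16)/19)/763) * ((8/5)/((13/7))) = 2/134615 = 0.00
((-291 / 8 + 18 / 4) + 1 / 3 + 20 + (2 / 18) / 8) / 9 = -1.28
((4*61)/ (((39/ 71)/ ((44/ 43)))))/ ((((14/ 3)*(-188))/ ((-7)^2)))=-666974/ 26273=-25.39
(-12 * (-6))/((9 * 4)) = 2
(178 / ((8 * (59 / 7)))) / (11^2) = 623 / 28556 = 0.02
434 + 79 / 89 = 38705 / 89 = 434.89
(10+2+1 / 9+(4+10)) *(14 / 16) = 1645 / 72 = 22.85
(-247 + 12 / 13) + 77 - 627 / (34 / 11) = -164393 / 442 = -371.93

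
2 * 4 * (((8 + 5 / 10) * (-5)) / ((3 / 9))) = -1020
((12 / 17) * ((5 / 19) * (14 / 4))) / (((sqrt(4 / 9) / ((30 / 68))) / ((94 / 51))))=74025 / 93347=0.79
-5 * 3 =-15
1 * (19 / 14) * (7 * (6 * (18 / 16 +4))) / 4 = 2337 / 32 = 73.03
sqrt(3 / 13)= sqrt(39) / 13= 0.48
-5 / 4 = -1.25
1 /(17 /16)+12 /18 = 82 /51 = 1.61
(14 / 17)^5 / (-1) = -537824 / 1419857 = -0.38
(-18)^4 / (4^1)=26244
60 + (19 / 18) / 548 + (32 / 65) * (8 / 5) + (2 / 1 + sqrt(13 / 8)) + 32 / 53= sqrt(26) / 4 + 10771006427 / 169907400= 64.67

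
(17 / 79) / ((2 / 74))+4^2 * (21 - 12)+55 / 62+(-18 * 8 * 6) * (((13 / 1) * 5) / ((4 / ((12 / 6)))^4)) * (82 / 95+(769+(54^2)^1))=-1203964203727 / 93062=-12937226.84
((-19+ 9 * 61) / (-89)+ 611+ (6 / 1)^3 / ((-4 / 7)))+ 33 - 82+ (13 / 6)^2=585497 / 3204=182.74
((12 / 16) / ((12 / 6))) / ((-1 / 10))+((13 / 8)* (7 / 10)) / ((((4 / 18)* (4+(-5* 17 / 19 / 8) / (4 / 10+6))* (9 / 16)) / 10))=1485031 / 76124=19.51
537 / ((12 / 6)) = 537 / 2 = 268.50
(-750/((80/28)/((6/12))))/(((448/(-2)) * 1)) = 75/128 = 0.59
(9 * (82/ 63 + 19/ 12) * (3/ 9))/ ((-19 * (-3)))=727/ 4788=0.15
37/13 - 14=-145/13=-11.15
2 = 2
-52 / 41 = -1.27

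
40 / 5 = 8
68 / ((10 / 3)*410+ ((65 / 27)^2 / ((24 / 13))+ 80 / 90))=1189728 / 23981677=0.05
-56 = -56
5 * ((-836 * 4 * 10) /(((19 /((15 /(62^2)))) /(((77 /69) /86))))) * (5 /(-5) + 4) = -1270500 /950429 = -1.34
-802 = -802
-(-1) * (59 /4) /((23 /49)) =2891 /92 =31.42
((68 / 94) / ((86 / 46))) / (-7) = -782 / 14147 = -0.06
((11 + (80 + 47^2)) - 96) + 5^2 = 2229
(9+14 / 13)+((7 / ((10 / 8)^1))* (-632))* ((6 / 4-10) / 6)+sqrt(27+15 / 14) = sqrt(5502) / 14+979669 / 195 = 5029.24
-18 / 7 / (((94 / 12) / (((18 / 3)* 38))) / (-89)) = 2191536 / 329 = 6661.20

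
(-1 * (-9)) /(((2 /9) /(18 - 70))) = -2106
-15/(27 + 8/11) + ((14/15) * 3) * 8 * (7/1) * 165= 1578159/61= 25871.46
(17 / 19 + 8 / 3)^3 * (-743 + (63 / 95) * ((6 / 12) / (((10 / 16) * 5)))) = -14759733532271 / 439833375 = -33557.56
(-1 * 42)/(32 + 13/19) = -266/207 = -1.29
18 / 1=18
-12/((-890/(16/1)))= 96/445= 0.22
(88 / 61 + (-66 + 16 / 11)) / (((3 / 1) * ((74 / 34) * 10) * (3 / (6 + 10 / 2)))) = -119969 / 33855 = -3.54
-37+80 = 43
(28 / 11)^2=784 / 121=6.48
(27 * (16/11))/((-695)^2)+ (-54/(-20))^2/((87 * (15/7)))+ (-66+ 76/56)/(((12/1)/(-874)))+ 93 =77678144170313/16178922375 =4801.19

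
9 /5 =1.80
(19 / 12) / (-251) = -19 / 3012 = -0.01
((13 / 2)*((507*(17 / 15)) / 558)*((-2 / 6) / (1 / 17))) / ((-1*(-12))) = -634933 / 200880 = -3.16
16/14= 8/7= 1.14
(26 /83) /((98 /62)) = 806 /4067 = 0.20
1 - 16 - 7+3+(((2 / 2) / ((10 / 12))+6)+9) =-14 / 5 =-2.80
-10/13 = -0.77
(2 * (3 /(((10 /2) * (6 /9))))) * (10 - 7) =27 /5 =5.40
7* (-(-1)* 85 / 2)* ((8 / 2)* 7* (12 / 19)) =99960 / 19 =5261.05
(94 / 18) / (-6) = -0.87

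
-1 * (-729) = 729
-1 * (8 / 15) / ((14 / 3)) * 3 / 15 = -4 / 175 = -0.02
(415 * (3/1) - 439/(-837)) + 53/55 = 57382081/46035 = 1246.49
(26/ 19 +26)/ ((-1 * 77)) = -0.36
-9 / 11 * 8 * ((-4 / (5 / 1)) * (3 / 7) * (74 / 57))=21312 / 7315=2.91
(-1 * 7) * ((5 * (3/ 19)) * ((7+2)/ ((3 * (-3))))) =105/ 19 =5.53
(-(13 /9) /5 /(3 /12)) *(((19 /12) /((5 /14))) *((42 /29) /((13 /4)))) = -14896 /6525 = -2.28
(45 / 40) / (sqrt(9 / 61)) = 3 * sqrt(61) / 8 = 2.93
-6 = -6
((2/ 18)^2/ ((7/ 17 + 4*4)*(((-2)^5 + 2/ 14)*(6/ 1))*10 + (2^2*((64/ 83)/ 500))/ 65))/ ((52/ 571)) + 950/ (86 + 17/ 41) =10589923533002017525/ 963289186814233296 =10.99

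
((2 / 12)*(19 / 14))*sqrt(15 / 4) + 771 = 19*sqrt(15) / 168 + 771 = 771.44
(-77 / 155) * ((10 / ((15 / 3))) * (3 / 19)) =-462 / 2945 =-0.16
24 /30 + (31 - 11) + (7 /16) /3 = 5027 /240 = 20.95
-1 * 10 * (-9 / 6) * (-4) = -60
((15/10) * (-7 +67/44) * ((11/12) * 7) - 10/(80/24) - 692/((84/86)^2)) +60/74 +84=-363544123/522144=-696.25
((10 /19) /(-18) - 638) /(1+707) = -109103 /121068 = -0.90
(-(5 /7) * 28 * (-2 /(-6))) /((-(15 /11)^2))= 484 /135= 3.59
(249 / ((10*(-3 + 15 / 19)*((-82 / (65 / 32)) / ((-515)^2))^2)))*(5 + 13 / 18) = -9655050355122371875 / 3470229504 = -2782251244.19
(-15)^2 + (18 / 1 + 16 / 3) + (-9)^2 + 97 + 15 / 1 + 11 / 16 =21217 / 48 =442.02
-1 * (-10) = 10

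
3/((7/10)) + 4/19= 598/133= 4.50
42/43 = 0.98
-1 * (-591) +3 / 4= 2367 / 4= 591.75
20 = 20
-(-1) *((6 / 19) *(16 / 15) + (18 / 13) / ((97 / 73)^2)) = 13026734 / 11620115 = 1.12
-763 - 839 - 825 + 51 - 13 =-2389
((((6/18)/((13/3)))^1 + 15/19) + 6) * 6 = 10176/247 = 41.20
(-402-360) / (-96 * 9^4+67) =762 / 629789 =0.00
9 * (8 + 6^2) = 396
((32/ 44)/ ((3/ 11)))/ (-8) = -1/ 3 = -0.33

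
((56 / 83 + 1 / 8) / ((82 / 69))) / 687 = 12213 / 12468592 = 0.00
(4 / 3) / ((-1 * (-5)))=4 / 15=0.27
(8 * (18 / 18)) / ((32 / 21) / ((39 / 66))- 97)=-2184 / 25777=-0.08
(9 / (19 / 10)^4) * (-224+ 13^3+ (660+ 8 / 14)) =1659150000 / 912247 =1818.75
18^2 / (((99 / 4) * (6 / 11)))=24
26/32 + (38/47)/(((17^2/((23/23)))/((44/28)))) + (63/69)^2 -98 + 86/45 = -3420032816591/36214451280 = -94.44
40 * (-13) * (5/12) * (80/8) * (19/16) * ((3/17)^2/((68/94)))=-4353375/39304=-110.76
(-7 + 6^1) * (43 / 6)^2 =-51.36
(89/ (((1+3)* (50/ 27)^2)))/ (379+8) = 7209/ 430000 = 0.02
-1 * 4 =-4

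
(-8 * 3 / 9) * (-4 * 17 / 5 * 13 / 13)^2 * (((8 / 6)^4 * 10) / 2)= -9469952 / 1215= -7794.20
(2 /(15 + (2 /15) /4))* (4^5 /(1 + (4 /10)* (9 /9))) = 307200 /3157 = 97.31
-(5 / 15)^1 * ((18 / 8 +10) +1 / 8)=-33 / 8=-4.12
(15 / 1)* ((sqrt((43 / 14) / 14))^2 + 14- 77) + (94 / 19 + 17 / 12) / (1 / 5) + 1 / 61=-155017727 / 170373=-909.87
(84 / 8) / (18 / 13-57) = -91 / 482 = -0.19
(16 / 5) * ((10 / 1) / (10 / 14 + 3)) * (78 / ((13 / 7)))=4704 / 13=361.85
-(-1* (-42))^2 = -1764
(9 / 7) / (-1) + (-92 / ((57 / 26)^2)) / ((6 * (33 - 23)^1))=-547451 / 341145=-1.60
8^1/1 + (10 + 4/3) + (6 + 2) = 82/3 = 27.33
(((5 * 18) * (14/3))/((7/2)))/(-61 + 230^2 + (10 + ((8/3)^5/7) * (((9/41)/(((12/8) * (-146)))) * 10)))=203643720/89686063639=0.00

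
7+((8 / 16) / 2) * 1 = 29 / 4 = 7.25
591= 591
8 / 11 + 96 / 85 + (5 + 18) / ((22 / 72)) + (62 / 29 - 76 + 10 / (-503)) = 4026512 / 1239895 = 3.25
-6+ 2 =-4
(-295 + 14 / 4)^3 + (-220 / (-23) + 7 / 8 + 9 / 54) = -3418177237 / 138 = -24769400.27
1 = 1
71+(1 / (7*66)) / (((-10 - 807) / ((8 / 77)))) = 1031770505 / 14531979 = 71.00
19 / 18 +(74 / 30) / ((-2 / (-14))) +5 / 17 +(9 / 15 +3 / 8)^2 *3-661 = -156557381 / 244800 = -639.53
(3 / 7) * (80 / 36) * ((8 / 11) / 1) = 160 / 231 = 0.69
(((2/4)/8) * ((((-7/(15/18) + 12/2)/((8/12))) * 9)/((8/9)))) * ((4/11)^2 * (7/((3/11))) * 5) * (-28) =11907/11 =1082.45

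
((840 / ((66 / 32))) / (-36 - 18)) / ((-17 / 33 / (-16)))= -35840 / 153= -234.25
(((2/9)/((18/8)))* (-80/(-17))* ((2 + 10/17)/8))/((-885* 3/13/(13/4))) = -29744/12430179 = -0.00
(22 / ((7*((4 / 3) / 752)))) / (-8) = -1551 / 7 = -221.57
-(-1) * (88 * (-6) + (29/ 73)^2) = -2812871/ 5329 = -527.84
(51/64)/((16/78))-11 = -3643/512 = -7.12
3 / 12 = 1 / 4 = 0.25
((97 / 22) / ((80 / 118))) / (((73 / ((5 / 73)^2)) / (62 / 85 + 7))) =51507 / 15944368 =0.00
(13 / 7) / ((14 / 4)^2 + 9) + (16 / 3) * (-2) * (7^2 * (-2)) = 1866076 / 1785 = 1045.42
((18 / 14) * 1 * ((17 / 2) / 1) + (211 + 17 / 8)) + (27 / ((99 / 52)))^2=2881003 / 6776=425.18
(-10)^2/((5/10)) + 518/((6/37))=10183/3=3394.33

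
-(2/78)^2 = -1/1521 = -0.00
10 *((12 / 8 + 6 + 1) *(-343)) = -29155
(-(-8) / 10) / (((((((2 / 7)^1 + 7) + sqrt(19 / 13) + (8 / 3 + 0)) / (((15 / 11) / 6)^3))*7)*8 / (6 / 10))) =585 / 57007456 - 945*sqrt(247) / 11914558304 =0.00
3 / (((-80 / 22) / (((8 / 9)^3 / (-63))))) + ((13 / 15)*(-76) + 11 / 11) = -992903 / 15309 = -64.86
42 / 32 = 21 / 16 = 1.31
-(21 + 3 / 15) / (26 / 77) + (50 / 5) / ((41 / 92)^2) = -1358561 / 109265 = -12.43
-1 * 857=-857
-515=-515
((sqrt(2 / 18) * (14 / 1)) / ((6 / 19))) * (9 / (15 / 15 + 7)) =133 / 8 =16.62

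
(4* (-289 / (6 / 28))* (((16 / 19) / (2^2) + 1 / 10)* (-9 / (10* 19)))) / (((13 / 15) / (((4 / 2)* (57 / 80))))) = 3222639 / 24700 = 130.47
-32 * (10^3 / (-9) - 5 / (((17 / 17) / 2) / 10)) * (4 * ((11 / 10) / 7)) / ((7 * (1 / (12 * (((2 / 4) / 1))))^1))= 535040 / 147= 3639.73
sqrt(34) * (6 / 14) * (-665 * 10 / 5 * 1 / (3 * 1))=-190 * sqrt(34)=-1107.88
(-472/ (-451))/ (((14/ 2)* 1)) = 472/ 3157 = 0.15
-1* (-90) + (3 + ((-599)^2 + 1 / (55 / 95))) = 3947853 / 11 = 358895.73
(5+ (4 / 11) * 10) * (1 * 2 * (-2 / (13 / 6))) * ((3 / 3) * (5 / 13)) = -11400 / 1859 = -6.13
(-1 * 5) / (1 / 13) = -65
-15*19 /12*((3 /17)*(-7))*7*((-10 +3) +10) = 41895 /68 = 616.10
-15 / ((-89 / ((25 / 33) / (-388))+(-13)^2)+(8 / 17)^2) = -108375 / 330554309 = -0.00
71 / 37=1.92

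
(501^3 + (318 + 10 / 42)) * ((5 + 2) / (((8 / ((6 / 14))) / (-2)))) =-660197051 / 7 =-94313864.43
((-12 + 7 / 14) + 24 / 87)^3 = -275894451 / 195112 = -1414.03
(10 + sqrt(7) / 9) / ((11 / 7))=7 * sqrt(7) / 99 + 70 / 11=6.55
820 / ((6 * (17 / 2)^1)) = 820 / 51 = 16.08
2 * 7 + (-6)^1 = 8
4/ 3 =1.33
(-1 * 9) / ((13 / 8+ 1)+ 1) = -2.48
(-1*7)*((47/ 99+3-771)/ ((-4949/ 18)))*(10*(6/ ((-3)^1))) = 434200/ 1111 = 390.82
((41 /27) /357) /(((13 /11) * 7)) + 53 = 46489348 /877149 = 53.00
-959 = -959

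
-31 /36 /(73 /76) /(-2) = 589 /1314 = 0.45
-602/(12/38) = -5719/3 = -1906.33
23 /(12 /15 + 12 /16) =460 /31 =14.84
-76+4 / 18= -682 / 9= -75.78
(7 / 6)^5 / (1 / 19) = 319333 / 7776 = 41.07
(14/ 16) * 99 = 693/ 8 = 86.62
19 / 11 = 1.73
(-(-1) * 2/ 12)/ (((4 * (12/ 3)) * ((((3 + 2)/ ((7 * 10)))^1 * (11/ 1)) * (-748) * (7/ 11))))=-1/ 35904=-0.00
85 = 85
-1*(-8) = 8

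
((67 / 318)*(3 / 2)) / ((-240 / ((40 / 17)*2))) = -67 / 10812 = -0.01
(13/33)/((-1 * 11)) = -13/363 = -0.04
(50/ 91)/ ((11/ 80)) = 4000/ 1001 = 4.00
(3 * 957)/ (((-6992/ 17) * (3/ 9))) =-146421/ 6992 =-20.94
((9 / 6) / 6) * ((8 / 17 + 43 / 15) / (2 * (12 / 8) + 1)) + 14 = 57971 / 4080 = 14.21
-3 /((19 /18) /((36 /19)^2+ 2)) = -108972 /6859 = -15.89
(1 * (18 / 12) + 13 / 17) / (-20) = -77 / 680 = -0.11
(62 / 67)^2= 3844 / 4489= 0.86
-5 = -5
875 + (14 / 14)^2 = 876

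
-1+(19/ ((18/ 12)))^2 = 1435/ 9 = 159.44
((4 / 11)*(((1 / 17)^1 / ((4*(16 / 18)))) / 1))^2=81 / 2238016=0.00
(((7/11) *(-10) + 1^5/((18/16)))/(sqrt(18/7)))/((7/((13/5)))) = -3523 *sqrt(14)/10395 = -1.27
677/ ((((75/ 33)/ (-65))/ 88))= -8519368/ 5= -1703873.60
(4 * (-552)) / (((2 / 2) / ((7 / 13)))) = -15456 / 13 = -1188.92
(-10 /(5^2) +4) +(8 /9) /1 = 202 /45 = 4.49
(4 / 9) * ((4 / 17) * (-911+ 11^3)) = 2240 / 51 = 43.92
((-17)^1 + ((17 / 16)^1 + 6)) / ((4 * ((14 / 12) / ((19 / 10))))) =-9063 / 2240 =-4.05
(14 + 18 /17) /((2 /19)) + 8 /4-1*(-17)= 2755 /17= 162.06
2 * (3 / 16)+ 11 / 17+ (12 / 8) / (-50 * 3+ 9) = 6465 / 6392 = 1.01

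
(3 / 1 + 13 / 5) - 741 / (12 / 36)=-11087 / 5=-2217.40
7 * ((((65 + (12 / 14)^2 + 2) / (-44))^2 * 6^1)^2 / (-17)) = -1092122913682089 / 13118552452544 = -83.25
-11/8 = -1.38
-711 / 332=-2.14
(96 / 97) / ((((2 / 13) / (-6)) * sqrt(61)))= -3744 * sqrt(61) / 5917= -4.94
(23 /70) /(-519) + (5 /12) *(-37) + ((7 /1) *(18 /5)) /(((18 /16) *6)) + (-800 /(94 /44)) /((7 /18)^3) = -1067391563971 /167335980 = -6378.73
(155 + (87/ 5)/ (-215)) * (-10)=-333076/ 215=-1549.19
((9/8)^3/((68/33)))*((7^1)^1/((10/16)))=168399/21760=7.74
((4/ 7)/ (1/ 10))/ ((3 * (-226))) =-20/ 2373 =-0.01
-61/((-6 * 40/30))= 61/8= 7.62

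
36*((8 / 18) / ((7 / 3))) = 48 / 7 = 6.86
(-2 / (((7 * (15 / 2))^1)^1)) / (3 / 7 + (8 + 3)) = -1 / 300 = -0.00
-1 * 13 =-13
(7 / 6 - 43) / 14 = -251 / 84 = -2.99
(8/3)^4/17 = 4096/1377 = 2.97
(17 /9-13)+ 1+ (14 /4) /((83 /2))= -7490 /747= -10.03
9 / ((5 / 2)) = 18 / 5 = 3.60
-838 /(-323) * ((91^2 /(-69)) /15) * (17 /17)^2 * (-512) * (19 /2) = 1776506368 /17595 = 100966.55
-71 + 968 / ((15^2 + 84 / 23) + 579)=-162079 / 2322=-69.80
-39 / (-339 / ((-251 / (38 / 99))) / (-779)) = 13244517 / 226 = 58604.06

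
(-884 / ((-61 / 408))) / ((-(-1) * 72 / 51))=4188.13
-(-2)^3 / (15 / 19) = 152 / 15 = 10.13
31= 31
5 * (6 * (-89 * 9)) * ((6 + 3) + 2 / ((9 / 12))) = -280350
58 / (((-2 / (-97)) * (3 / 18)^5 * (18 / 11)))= 13367376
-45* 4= -180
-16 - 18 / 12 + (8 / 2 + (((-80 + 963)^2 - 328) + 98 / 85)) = 132489271 / 170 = 779348.65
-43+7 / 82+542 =499.09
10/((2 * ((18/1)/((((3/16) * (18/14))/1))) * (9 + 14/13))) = 195/29344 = 0.01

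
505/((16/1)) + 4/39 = 19759/624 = 31.67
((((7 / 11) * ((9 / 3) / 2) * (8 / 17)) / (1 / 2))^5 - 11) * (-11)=2381535465209 / 20788126337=114.56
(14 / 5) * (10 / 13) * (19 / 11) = 532 / 143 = 3.72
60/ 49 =1.22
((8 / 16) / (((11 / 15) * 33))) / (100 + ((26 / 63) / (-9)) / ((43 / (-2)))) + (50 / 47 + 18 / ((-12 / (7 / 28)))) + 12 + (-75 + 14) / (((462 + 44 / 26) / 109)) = -6269526973863 / 3799221096176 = -1.65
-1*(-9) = 9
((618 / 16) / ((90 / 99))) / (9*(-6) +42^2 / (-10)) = -1133 / 6144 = -0.18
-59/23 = -2.57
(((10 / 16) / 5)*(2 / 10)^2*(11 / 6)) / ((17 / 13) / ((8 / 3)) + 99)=0.00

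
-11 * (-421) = 4631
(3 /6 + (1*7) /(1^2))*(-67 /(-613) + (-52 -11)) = -289140 /613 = -471.68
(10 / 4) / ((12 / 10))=25 / 12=2.08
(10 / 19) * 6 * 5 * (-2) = -600 / 19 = -31.58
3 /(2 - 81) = -3 /79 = -0.04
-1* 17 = -17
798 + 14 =812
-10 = -10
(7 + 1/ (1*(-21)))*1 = 146/ 21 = 6.95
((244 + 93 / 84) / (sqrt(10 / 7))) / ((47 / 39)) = 267657 * sqrt(70) / 13160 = 170.17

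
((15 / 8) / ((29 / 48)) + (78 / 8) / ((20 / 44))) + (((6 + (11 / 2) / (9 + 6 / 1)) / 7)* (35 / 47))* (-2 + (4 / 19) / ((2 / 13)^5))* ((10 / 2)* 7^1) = 119920506327 / 2071760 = 57883.40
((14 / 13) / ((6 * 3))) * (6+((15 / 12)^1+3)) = 287 / 468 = 0.61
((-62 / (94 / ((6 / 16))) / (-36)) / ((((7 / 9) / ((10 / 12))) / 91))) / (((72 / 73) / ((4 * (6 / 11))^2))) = 147095 / 45496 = 3.23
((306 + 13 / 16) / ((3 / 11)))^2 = 2915892001 / 2304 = 1265578.13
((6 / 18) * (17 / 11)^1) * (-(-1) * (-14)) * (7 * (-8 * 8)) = 106624 / 33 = 3231.03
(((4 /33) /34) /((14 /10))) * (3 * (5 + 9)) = 20 /187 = 0.11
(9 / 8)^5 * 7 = 413343 / 32768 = 12.61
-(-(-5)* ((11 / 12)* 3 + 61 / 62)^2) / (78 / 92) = -24652435 / 299832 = -82.22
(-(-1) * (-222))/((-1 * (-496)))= -111/248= -0.45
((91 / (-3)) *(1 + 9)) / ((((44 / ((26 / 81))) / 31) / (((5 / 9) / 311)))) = -0.12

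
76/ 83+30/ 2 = 1321/ 83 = 15.92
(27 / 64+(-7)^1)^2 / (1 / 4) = 177241 / 1024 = 173.09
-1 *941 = -941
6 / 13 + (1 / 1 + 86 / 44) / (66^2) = 575837 / 1245816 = 0.46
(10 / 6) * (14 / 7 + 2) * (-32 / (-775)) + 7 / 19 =5687 / 8835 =0.64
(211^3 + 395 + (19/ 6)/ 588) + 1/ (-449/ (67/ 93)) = 461319952225301/ 49106232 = 9394326.00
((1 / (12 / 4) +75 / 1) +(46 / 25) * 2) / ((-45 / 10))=-11852 / 675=-17.56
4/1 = 4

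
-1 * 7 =-7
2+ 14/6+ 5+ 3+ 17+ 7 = 109/3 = 36.33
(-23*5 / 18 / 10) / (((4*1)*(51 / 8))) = -23 / 918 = -0.03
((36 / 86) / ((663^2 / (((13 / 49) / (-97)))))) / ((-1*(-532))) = -1 / 204248606198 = -0.00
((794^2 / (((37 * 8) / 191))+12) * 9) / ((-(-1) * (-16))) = -270937863 / 1184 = -228832.65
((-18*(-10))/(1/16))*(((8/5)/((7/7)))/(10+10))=230.40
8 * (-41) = -328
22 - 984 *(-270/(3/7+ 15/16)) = 3306614/17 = 194506.71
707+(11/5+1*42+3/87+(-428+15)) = 49044/145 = 338.23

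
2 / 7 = 0.29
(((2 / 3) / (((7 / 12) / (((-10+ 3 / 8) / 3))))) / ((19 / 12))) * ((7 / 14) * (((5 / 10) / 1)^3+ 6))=-539 / 76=-7.09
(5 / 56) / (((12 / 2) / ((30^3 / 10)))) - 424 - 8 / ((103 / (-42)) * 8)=-1105765 / 2884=-383.41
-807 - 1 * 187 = -994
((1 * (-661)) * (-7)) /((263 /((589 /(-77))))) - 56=-551337 /2893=-190.58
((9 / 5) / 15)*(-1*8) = -0.96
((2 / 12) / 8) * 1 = 1 / 48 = 0.02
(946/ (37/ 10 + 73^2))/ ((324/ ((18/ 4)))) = 2365/ 959886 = 0.00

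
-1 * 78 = -78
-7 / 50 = -0.14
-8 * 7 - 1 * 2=-58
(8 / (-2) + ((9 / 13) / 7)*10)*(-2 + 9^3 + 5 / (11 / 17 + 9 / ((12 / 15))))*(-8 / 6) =30713208 / 10517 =2920.34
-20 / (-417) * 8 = 160 / 417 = 0.38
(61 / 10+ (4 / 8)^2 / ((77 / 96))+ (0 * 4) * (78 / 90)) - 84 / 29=3.52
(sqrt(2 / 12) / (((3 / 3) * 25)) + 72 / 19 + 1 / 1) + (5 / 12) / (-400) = sqrt(6) / 150 + 87341 / 18240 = 4.80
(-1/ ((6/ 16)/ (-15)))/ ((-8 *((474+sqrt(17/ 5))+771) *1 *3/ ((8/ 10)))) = -2075/ 1937527+sqrt(85)/ 5812581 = -0.00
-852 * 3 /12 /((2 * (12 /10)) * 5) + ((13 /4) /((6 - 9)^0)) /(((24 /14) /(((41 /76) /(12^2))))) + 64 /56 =-61041403 /3677184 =-16.60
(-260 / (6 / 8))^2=1081600 / 9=120177.78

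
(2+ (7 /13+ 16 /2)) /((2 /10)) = 685 /13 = 52.69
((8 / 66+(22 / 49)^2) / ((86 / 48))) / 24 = 25576 / 3407019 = 0.01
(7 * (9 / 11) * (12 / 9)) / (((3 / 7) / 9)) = 1764 / 11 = 160.36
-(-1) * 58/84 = 29/42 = 0.69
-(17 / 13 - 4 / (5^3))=-2073 / 1625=-1.28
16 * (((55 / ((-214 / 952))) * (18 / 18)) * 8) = -3351040 / 107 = -31318.13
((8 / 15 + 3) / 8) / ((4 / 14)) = 371 / 240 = 1.55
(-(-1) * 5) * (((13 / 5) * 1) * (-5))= -65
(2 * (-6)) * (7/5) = -16.80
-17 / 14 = -1.21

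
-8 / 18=-4 / 9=-0.44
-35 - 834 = -869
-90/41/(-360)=1/164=0.01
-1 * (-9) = 9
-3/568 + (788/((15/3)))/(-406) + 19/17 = 7097651/9800840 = 0.72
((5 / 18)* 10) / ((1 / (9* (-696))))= -17400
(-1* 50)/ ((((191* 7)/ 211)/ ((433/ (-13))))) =4568150/ 17381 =262.82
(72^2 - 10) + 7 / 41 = 212141 / 41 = 5174.17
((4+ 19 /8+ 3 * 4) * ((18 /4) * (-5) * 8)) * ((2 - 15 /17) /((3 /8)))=-9857.65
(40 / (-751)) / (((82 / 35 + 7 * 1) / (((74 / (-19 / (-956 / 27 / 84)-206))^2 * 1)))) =-437912434400 / 363269414041617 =-0.00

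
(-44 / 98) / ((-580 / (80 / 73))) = 88 / 103733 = 0.00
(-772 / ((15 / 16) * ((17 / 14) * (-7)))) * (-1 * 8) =-197632 / 255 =-775.03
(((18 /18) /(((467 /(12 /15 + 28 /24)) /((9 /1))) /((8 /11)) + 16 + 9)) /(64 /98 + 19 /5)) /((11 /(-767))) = -26608764 /104132677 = -0.26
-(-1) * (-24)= -24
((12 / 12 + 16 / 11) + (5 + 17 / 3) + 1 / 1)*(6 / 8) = 233 / 22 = 10.59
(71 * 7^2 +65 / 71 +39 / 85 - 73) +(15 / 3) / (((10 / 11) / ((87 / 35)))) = 57808831 / 16898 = 3421.05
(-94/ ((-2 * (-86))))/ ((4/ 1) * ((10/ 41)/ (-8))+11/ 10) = -9635/ 17243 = -0.56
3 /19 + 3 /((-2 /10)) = -282 /19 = -14.84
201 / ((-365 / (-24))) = 4824 / 365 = 13.22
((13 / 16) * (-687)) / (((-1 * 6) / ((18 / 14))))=26793 / 224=119.61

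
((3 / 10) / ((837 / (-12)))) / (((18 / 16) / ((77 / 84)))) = -44 / 12555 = -0.00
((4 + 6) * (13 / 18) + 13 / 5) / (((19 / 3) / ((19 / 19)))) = 442 / 285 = 1.55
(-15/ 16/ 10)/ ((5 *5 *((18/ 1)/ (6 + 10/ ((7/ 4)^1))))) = -41/ 16800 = -0.00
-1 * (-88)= 88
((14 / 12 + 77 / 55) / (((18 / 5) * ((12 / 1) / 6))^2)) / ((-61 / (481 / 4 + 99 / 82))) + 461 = 35854030129 / 77791104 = 460.90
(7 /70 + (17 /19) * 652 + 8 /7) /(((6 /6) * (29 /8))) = 3110132 /19285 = 161.27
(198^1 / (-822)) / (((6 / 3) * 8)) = -33 / 2192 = -0.02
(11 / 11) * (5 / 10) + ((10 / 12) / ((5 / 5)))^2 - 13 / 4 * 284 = -33185 / 36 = -921.81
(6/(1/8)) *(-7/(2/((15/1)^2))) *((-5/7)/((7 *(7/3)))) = 81000/49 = 1653.06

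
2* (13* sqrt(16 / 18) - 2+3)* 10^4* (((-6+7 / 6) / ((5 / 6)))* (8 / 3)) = -24128000* sqrt(2) / 9 - 928000 / 3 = -4100682.76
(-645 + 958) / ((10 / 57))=17841 / 10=1784.10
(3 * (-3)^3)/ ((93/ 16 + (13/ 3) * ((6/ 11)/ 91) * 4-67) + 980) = -99792/ 1132105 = -0.09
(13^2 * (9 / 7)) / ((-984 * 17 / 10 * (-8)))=2535 / 156128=0.02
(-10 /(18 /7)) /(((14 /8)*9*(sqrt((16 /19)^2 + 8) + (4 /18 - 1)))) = -152*sqrt(786) /47395 - 10108 /426555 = -0.11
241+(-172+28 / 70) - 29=202 / 5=40.40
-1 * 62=-62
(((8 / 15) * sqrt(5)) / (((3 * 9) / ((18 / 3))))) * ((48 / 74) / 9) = 128 * sqrt(5) / 14985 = 0.02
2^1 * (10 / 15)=4 / 3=1.33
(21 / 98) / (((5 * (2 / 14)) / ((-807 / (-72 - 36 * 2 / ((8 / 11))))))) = 269 / 190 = 1.42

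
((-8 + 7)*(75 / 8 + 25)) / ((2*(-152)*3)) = 275 / 7296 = 0.04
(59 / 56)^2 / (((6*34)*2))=3481 / 1279488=0.00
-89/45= -1.98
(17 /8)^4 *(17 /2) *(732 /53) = 259833831 /108544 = 2393.81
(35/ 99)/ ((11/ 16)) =560/ 1089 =0.51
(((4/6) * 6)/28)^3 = 1/343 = 0.00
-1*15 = -15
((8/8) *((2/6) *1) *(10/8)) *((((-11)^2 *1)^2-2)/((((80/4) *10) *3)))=14639/1440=10.17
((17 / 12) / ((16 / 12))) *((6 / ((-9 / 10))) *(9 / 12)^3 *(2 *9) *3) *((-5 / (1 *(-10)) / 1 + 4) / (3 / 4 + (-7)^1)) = 37179 / 320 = 116.18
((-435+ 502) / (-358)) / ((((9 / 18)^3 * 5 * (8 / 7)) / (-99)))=46431 / 1790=25.94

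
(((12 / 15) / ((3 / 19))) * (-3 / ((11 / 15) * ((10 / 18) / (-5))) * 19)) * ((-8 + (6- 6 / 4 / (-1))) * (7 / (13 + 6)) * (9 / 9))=-7182 / 11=-652.91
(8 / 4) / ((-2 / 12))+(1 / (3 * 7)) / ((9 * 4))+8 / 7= -8207 / 756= -10.86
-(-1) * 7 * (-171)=-1197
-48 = -48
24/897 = 8/299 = 0.03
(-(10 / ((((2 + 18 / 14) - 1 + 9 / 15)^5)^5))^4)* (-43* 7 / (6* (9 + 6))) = 7680171722569042730160466195579101876687314760936466816577210310672211644730221147118963629100110292724483194886958732638948532667200197465717792510986328125000 / 2434332446479373483940475239726777750310144544502902499201180944205391362876065351495510412912070131876020862379352078414812673535901491851824466900966850496961800940843442073583399626971007358245590009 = 0.00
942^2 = 887364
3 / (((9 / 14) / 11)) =154 / 3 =51.33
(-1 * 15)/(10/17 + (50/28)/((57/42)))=-323/41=-7.88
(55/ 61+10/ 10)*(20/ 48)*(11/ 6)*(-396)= -575.25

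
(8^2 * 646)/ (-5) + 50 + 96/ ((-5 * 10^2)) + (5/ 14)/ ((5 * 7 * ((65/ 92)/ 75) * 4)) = -1308831351/ 159250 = -8218.72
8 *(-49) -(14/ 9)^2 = -31948/ 81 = -394.42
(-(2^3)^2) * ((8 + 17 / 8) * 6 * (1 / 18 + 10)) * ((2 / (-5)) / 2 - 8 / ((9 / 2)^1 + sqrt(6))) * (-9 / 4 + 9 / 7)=-9764226 / 95 + 2814912 * sqrt(6) / 133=-50938.48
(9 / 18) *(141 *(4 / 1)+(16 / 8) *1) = 283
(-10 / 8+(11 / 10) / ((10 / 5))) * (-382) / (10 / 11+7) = 14707 / 435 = 33.81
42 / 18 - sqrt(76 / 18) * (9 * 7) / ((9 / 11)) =7 / 3 - 77 * sqrt(38) / 3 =-155.89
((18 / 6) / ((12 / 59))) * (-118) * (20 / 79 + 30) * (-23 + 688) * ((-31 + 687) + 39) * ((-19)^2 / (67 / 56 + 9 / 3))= -7773267317078200 / 3713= -2093527421782.44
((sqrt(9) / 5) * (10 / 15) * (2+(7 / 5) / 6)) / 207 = 67 / 15525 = 0.00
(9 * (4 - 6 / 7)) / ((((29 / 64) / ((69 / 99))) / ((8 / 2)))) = 35328 / 203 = 174.03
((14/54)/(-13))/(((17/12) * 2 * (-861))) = 0.00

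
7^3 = 343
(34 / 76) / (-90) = -17 / 3420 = -0.00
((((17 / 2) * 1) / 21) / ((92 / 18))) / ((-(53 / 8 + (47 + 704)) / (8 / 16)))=-51 / 975821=-0.00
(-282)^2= 79524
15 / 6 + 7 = 19 / 2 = 9.50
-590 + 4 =-586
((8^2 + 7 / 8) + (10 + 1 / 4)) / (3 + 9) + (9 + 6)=2041 / 96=21.26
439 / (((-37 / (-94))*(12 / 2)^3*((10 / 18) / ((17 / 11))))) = 350761 / 24420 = 14.36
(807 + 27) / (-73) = -11.42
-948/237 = -4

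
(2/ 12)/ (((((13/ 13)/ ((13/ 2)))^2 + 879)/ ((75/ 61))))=845/ 3624742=0.00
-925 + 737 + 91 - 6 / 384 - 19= -116.02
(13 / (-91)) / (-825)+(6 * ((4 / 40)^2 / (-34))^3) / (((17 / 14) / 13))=6681616937 / 38586702000000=0.00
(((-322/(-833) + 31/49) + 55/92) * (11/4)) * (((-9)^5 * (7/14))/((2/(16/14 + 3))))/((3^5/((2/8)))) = -9606139191/34332928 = -279.79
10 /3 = 3.33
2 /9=0.22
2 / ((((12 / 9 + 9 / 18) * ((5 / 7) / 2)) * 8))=21 / 55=0.38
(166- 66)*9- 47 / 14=12553 / 14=896.64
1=1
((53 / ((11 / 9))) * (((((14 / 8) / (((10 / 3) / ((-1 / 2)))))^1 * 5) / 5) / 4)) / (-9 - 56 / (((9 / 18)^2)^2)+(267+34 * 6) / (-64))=10017 / 3211505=0.00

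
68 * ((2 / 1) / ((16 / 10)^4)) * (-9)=-95625 / 512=-186.77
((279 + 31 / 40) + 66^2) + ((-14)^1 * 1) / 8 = 185361 / 40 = 4634.02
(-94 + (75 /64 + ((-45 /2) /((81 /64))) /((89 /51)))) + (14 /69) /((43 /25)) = -579656601 /5633344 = -102.90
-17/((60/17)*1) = -289/60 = -4.82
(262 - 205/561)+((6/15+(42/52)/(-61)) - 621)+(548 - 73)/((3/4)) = 406843289/1482910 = 274.35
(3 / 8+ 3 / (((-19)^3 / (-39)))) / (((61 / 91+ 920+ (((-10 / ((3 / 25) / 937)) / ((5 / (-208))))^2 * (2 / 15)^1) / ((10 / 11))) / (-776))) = -5127171777 / 26079588365024749133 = -0.00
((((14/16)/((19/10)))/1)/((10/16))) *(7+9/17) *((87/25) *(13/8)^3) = 1337973/16150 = 82.85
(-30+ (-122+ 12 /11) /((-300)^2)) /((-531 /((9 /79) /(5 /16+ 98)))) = 5940266 /90730443375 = 0.00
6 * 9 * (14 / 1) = 756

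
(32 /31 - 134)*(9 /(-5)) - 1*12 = 35238 /155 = 227.34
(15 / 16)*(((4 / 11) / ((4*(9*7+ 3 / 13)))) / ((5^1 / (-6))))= -39 / 24112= -0.00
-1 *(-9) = 9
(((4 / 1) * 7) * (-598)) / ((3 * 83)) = -16744 / 249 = -67.24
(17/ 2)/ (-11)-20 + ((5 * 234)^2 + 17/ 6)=45173108/ 33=1368882.06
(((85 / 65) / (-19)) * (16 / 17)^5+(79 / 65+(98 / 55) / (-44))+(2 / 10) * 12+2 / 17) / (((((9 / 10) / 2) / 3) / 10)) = 1818080222540 / 7488576381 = 242.78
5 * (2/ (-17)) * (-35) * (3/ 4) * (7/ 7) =525/ 34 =15.44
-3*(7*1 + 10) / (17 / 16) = -48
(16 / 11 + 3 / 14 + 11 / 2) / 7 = 552 / 539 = 1.02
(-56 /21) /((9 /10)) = -80 /27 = -2.96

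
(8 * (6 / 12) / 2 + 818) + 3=823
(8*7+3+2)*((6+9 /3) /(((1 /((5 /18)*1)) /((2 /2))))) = 305 /2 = 152.50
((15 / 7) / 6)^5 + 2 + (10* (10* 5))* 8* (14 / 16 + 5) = 12639942773 / 537824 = 23502.01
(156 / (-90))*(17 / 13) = -34 / 15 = -2.27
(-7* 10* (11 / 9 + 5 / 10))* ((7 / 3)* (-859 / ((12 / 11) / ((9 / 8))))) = 71765155 / 288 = 249184.57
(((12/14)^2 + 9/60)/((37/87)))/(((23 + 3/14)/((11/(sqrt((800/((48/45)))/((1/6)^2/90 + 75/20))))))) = 92191 * sqrt(36453)/252525000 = 0.07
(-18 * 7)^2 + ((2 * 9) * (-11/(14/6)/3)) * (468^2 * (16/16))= -43255620/7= -6179374.29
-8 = -8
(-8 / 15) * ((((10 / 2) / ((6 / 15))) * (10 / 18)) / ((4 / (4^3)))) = -1600 / 27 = -59.26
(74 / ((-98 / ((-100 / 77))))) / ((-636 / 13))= -12025 / 599907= -0.02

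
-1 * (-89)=89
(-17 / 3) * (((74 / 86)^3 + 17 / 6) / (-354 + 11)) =28144129 / 490876218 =0.06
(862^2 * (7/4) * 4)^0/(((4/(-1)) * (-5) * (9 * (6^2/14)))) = 7/3240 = 0.00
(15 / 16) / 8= 15 / 128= 0.12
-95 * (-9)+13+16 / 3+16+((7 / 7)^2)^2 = 2671 / 3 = 890.33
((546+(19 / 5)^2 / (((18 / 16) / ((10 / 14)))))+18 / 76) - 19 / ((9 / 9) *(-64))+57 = 234689363 / 383040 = 612.70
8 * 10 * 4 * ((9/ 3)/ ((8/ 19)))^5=3008460285/ 512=5875898.99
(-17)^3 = -4913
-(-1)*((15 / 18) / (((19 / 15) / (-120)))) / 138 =-250 / 437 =-0.57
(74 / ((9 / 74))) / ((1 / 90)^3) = 443556000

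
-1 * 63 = -63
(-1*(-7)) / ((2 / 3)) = 21 / 2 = 10.50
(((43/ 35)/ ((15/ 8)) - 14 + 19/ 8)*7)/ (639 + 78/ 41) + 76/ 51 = 367297519/ 268025400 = 1.37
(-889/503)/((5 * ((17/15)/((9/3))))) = -8001/8551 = -0.94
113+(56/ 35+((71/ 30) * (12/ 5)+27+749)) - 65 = 20782/ 25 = 831.28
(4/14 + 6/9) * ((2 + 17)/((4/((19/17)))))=1805/357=5.06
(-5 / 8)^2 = 25 / 64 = 0.39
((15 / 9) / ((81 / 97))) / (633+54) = 485 / 166941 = 0.00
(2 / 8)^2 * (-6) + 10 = 77 / 8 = 9.62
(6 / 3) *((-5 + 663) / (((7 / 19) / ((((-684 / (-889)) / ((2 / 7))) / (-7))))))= -1221624 / 889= -1374.16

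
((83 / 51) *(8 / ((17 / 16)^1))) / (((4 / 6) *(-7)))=-5312 / 2023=-2.63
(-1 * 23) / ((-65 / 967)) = 22241 / 65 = 342.17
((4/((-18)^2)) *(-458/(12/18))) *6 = -458/9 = -50.89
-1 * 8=-8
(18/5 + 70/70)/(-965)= -23/4825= -0.00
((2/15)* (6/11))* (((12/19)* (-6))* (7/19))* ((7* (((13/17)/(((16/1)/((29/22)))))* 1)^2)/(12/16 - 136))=0.00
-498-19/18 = -8983/18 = -499.06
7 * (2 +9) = 77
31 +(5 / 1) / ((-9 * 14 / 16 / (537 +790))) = -811.54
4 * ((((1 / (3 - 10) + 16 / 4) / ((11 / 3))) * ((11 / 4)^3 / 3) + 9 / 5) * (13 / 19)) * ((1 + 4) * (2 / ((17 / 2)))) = 264771 / 9044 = 29.28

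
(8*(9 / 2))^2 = 1296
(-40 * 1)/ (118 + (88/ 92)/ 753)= -86595/ 255458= -0.34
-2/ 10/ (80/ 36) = -9/ 100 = -0.09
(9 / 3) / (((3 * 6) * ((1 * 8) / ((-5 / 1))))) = -5 / 48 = -0.10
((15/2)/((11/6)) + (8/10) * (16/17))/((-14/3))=-1941/1870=-1.04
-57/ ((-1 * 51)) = 19/ 17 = 1.12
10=10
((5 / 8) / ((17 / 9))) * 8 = 45 / 17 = 2.65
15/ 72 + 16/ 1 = 389/ 24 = 16.21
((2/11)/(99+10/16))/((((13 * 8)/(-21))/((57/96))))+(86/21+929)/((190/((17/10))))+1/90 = 18247191265/2182772592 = 8.36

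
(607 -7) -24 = 576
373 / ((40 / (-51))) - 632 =-44303 / 40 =-1107.58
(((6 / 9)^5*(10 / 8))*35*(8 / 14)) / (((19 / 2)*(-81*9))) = -1600 / 3365793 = -0.00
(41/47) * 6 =246/47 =5.23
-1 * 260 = -260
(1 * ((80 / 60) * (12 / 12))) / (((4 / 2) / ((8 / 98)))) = 8 / 147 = 0.05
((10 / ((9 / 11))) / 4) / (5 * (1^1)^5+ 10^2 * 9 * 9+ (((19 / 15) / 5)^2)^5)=34413814544677734375 / 91284207356317308296852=0.00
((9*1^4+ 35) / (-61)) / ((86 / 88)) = -1936 / 2623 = -0.74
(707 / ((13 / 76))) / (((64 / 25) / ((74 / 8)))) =14934.53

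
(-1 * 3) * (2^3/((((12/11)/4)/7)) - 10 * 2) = -556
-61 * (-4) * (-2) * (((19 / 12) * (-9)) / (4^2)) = 3477 / 8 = 434.62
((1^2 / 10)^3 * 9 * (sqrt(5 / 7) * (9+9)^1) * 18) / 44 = 729 * sqrt(35) / 77000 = 0.06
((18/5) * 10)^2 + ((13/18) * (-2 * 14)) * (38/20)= 56591/45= 1257.58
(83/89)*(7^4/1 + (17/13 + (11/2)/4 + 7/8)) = 10378071/4628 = 2242.45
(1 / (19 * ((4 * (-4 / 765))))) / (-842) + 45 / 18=640685 / 255968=2.50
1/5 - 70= -349/5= -69.80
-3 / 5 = -0.60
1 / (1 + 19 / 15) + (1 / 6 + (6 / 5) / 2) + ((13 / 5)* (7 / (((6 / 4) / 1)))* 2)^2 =2257052 / 3825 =590.08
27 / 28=0.96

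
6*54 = 324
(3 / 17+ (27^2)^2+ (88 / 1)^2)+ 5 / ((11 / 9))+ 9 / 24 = 539189.64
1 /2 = 0.50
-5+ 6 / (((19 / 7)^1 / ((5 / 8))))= -275 / 76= -3.62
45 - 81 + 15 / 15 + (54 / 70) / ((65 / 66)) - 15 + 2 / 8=-445597 / 9100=-48.97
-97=-97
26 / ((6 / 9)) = 39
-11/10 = -1.10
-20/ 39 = -0.51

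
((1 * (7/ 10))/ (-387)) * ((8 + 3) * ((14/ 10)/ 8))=-539/ 154800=-0.00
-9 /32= -0.28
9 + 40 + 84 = 133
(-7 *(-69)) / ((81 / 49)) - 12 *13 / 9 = 7421 / 27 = 274.85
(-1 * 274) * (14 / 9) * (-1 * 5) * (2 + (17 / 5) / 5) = 257012 / 45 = 5711.38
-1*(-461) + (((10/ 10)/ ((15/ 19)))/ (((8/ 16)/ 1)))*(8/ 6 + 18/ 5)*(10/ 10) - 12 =461.50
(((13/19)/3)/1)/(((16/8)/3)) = 13/38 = 0.34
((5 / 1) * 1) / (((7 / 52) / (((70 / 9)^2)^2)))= 891800000 / 6561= 135924.40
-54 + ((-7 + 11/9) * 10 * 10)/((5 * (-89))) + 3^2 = -35005/801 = -43.70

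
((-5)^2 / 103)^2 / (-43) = -625 / 456187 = -0.00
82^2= 6724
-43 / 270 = -0.16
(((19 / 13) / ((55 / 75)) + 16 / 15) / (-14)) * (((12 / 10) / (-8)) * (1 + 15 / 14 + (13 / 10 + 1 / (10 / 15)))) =203453 / 1274000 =0.16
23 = 23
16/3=5.33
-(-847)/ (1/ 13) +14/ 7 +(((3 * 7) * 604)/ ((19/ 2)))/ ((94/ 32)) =10240497/ 893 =11467.52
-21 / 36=-7 / 12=-0.58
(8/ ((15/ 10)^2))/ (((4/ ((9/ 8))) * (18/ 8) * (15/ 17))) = 68/ 135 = 0.50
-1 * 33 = -33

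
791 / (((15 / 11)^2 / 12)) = 382844 / 75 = 5104.59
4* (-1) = -4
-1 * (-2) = 2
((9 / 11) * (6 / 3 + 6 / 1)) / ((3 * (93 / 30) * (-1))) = -240 / 341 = -0.70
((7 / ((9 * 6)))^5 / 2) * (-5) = -84035 / 918330048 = -0.00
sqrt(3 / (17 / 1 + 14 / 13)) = sqrt(9165) / 235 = 0.41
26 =26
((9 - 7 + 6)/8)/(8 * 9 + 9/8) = 8/585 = 0.01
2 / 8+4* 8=129 / 4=32.25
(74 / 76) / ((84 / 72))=111 / 133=0.83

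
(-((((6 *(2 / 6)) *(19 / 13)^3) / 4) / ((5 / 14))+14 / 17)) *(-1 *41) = 39770451 / 186745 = 212.97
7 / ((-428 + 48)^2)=7 / 144400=0.00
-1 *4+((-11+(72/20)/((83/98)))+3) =-3216/415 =-7.75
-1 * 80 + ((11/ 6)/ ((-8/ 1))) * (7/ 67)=-257357/ 3216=-80.02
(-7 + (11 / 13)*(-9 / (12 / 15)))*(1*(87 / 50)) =-74733 / 2600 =-28.74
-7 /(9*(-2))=7 /18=0.39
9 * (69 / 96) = 6.47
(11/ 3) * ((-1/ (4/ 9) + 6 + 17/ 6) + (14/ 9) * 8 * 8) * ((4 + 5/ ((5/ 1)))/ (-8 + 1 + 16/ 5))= -1050775/ 2052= -512.07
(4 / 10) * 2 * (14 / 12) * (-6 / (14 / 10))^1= -4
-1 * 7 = -7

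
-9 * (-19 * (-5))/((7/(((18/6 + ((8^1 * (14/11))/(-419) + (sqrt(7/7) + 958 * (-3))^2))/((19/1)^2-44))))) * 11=-32527016605980/929761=-34984277.26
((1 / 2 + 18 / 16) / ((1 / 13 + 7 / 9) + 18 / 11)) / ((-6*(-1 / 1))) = 5577 / 51296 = 0.11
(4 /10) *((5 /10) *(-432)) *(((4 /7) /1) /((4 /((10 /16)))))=-54 /7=-7.71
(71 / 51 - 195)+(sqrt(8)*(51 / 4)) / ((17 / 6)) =-9874 / 51+9*sqrt(2) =-180.88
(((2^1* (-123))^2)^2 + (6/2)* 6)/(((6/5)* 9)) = 1017273965/3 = 339091321.67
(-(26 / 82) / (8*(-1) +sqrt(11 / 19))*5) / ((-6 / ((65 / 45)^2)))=-166972 / 2401083- 2197*sqrt(209) / 4802166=-0.08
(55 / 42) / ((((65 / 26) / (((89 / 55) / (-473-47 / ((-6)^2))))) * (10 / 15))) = -1602 / 597625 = -0.00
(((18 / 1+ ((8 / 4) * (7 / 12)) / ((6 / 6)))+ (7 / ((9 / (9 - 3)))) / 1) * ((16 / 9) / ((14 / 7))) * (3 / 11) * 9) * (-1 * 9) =-468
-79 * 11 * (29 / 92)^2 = -730829 / 8464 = -86.35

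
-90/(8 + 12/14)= -315/31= -10.16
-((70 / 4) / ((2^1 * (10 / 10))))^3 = -42875 / 64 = -669.92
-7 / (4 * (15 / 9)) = -21 / 20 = -1.05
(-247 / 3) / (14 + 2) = -247 / 48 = -5.15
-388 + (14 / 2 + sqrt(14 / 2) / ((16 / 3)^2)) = -381 + 9*sqrt(7) / 256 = -380.91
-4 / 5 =-0.80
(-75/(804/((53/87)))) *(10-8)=-1325/11658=-0.11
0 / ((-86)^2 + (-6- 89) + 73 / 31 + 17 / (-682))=0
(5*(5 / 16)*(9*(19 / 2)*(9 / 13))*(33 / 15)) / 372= 28215 / 51584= 0.55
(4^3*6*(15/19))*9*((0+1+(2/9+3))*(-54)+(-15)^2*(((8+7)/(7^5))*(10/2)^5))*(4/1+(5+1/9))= 3171571649280/319333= 9931863.13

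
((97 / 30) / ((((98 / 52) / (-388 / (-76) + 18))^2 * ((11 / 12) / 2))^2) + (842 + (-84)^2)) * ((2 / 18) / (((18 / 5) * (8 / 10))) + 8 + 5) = 97549610980852348883087 / 21037836170334060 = 4636865.23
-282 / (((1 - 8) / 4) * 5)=1128 / 35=32.23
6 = 6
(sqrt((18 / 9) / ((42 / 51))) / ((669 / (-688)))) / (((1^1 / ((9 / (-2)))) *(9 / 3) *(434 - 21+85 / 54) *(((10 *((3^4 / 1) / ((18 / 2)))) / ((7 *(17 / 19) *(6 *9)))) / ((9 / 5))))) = 8526384 *sqrt(119) / 2371342975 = 0.04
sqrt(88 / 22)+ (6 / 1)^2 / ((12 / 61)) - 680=-495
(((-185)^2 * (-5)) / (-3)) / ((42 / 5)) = 855625 / 126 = 6790.67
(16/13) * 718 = 11488/13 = 883.69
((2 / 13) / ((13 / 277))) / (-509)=-554 / 86021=-0.01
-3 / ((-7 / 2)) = 0.86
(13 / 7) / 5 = 13 / 35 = 0.37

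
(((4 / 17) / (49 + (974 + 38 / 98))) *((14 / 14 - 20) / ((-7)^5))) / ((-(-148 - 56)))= 19 / 14912467626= 0.00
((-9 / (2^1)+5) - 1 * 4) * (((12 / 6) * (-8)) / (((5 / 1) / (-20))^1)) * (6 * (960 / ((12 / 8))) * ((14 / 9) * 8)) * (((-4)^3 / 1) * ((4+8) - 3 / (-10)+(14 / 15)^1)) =81591795712 / 9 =9065755079.11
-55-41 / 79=-4386 / 79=-55.52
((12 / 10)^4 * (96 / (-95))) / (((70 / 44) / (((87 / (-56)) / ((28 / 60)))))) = 89299584 / 20365625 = 4.38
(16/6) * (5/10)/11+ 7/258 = 421/2838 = 0.15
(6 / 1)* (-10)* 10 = -600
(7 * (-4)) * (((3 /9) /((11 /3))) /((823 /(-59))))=0.18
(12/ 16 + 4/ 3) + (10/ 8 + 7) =31/ 3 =10.33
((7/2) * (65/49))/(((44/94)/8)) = 6110/77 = 79.35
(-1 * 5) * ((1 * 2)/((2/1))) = -5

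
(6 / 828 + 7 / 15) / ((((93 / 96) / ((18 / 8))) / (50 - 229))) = -702396 / 3565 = -197.03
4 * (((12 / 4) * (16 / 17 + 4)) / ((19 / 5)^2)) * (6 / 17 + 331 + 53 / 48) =142424625 / 104329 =1365.15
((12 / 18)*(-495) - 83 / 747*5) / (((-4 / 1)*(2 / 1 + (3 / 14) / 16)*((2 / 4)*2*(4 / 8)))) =333200 / 4059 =82.09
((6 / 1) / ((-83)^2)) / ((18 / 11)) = 11 / 20667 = 0.00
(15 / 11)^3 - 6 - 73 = -101774 / 1331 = -76.46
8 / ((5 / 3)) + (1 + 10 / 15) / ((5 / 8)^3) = 872 / 75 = 11.63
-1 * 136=-136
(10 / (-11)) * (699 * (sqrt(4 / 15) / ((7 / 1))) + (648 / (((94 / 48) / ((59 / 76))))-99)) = -1409850 / 9823-932 * sqrt(15) / 77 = -190.40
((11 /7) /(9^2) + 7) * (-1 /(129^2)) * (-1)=3980 /9435447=0.00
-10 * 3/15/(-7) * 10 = 2.86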